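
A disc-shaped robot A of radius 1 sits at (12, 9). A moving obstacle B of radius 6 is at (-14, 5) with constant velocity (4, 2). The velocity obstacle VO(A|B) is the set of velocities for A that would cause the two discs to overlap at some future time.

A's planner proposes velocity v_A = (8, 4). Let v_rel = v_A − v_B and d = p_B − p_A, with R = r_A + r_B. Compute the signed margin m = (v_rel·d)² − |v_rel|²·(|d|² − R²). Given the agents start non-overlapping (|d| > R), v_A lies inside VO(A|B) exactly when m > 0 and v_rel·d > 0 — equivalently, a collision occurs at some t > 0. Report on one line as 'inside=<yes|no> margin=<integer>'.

d = (-26, -4),  |d|² = 692;  R = 1+6 = 7,  c = 692−7² = 643
v_rel = (4, 2),  |v_rel|² = 20;  v_rel·d = (4)·(-26) + (2)·(-4) = -112
20·t² + 224·t + 643 = 0  ⇒  m = (-112)² − 20·643 = -316
m = -316 < 0,  v_rel·d = -112 < 0  ⇒  outside

inside=no margin=-316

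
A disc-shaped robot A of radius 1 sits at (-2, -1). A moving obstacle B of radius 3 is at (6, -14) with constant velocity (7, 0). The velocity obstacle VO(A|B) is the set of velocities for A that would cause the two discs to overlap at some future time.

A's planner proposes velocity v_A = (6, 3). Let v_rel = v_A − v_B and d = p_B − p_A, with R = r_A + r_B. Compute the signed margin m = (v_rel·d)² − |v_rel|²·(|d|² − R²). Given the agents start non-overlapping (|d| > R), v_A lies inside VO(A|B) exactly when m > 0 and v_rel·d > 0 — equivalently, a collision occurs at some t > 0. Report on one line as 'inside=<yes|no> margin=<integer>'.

d = (8, -13),  |d|² = 233;  R = 1+3 = 4,  c = 233−4² = 217
v_rel = (-1, 3),  |v_rel|² = 10;  v_rel·d = (-1)·(8) + (3)·(-13) = -47
10·t² + 94·t + 217 = 0  ⇒  m = (-47)² − 10·217 = 39
m = 39 > 0,  v_rel·d = -47 < 0  ⇒  outside

inside=no margin=39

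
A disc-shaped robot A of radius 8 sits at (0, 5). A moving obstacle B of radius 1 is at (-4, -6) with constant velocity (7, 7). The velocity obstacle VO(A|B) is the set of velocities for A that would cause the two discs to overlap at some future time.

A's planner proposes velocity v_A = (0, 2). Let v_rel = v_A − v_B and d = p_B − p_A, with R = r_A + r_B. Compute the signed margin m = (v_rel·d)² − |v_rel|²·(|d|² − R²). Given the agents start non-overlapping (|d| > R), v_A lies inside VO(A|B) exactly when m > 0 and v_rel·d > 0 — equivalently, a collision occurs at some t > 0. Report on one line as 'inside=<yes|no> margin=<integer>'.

d = (-4, -11),  |d|² = 137;  R = 8+1 = 9,  c = 137−9² = 56
v_rel = (-7, -5),  |v_rel|² = 74;  v_rel·d = (-7)·(-4) + (-5)·(-11) = 83
74·t² − 166·t + 56 = 0  ⇒  m = 83² − 74·56 = 2745
m = 2745 > 0,  v_rel·d = 83 > 0  ⇒  inside

inside=yes margin=2745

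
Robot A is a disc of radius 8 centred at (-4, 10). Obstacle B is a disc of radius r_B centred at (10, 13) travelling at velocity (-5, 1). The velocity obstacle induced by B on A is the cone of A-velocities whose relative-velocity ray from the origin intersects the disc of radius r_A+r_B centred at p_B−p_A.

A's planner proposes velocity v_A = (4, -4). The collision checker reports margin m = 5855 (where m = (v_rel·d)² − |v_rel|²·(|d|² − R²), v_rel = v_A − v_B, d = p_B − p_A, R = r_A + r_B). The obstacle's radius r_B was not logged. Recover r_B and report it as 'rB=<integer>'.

m = 5855
d = (14, 3);  v_rel = (9, -5),  |v_rel|² = 106
v_rel×d = (9)·(3) − (-5)·(14) = 97
since m = R²·106 − 97²:  R² = (9409 + 5855) / 106 = 144
R = √144 = 12  ⇒  r_B = 12 − 8 = 4

rB=4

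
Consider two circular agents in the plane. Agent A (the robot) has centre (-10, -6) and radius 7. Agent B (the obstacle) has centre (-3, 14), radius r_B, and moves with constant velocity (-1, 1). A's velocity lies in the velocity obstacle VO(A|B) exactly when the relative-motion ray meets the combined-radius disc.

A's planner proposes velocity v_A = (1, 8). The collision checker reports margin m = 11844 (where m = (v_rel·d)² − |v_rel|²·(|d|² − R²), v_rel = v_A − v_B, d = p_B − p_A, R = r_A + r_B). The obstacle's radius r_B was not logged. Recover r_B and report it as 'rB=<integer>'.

m = 11844
d = (7, 20);  v_rel = (2, 7),  |v_rel|² = 53
v_rel×d = (2)·(20) − (7)·(7) = -9
since m = R²·53 − (-9)²:  R² = (81 + 11844) / 53 = 225
R = √225 = 15  ⇒  r_B = 15 − 7 = 8

rB=8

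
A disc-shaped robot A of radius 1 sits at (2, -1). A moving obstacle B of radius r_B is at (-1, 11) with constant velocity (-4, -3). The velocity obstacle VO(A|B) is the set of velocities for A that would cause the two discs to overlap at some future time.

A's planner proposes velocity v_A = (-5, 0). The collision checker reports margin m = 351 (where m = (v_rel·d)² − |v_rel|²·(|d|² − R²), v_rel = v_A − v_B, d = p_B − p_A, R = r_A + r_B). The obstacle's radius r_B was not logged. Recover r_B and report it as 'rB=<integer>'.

m = 351
d = (-3, 12);  v_rel = (-1, 3),  |v_rel|² = 10
v_rel×d = (-1)·(12) − (3)·(-3) = -3
since m = R²·10 − (-3)²:  R² = (9 + 351) / 10 = 36
R = √36 = 6  ⇒  r_B = 6 − 1 = 5

rB=5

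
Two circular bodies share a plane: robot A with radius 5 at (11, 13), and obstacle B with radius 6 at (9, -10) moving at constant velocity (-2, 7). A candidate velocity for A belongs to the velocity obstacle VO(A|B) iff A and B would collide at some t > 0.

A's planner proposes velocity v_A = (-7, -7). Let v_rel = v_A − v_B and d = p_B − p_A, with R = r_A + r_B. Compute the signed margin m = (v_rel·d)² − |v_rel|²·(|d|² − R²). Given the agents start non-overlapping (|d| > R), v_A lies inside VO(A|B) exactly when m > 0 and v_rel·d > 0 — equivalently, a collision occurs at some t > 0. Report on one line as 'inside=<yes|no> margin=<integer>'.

d = (-2, -23),  |d|² = 533;  R = 5+6 = 11,  c = 533−11² = 412
v_rel = (-5, -14),  |v_rel|² = 221;  v_rel·d = (-5)·(-2) + (-14)·(-23) = 332
221·t² − 664·t + 412 = 0  ⇒  m = 332² − 221·412 = 19172
m = 19172 > 0,  v_rel·d = 332 > 0  ⇒  inside

inside=yes margin=19172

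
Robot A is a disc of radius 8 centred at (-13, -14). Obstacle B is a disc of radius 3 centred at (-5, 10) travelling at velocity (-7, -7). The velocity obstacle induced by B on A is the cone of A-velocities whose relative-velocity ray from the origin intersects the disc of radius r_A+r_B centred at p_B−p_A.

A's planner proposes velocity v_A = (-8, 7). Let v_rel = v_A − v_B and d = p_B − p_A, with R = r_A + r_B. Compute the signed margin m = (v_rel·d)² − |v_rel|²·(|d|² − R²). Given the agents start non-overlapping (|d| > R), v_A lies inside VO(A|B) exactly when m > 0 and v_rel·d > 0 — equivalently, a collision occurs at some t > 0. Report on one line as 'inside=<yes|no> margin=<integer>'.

d = (8, 24),  |d|² = 640;  R = 8+3 = 11,  c = 640−11² = 519
v_rel = (-1, 14),  |v_rel|² = 197;  v_rel·d = (-1)·(8) + (14)·(24) = 328
197·t² − 656·t + 519 = 0  ⇒  m = 328² − 197·519 = 5341
m = 5341 > 0,  v_rel·d = 328 > 0  ⇒  inside

inside=yes margin=5341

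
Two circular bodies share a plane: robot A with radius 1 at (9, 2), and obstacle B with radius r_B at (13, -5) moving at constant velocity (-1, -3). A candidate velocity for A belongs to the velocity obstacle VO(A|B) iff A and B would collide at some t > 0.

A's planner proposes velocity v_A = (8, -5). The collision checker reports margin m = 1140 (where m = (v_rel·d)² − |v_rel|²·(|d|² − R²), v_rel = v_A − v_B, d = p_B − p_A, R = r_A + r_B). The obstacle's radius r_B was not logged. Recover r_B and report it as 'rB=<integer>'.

m = 1140
d = (4, -7);  v_rel = (9, -2),  |v_rel|² = 85
v_rel×d = (9)·(-7) − (-2)·(4) = -55
since m = R²·85 − (-55)²:  R² = (3025 + 1140) / 85 = 49
R = √49 = 7  ⇒  r_B = 7 − 1 = 6

rB=6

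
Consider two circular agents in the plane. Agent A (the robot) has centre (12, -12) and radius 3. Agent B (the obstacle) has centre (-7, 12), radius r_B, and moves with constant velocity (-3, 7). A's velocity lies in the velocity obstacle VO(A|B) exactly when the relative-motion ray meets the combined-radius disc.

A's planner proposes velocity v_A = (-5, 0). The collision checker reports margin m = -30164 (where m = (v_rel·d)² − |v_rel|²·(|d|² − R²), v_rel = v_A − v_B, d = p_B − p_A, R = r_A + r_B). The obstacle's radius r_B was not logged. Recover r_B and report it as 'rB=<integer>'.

m = -30164
d = (-19, 24);  v_rel = (-2, -7),  |v_rel|² = 53
v_rel×d = (-2)·(24) − (-7)·(-19) = -181
since m = R²·53 − (-181)²:  R² = (32761 + -30164) / 53 = 49
R = √49 = 7  ⇒  r_B = 7 − 3 = 4

rB=4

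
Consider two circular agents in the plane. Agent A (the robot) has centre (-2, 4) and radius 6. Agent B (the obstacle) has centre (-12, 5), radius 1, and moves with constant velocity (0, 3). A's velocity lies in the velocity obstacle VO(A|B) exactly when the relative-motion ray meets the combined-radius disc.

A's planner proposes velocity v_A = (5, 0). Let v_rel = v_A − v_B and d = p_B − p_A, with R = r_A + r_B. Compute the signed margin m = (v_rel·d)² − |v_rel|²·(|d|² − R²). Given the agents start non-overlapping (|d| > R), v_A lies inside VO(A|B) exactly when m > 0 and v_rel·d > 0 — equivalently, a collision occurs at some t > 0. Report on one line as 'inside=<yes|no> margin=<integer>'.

d = (-10, 1),  |d|² = 101;  R = 6+1 = 7,  c = 101−7² = 52
v_rel = (5, -3),  |v_rel|² = 34;  v_rel·d = (5)·(-10) + (-3)·(1) = -53
34·t² + 106·t + 52 = 0  ⇒  m = (-53)² − 34·52 = 1041
m = 1041 > 0,  v_rel·d = -53 < 0  ⇒  outside

inside=no margin=1041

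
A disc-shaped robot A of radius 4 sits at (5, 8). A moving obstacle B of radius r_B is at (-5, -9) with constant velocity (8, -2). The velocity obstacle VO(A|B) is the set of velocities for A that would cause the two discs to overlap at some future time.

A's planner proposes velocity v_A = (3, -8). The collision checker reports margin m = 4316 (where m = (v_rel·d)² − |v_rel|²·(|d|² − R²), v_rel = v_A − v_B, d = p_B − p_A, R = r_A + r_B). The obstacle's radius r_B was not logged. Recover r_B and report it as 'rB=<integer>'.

m = 4316
d = (-10, -17);  v_rel = (-5, -6),  |v_rel|² = 61
v_rel×d = (-5)·(-17) − (-6)·(-10) = 25
since m = R²·61 − 25²:  R² = (625 + 4316) / 61 = 81
R = √81 = 9  ⇒  r_B = 9 − 4 = 5

rB=5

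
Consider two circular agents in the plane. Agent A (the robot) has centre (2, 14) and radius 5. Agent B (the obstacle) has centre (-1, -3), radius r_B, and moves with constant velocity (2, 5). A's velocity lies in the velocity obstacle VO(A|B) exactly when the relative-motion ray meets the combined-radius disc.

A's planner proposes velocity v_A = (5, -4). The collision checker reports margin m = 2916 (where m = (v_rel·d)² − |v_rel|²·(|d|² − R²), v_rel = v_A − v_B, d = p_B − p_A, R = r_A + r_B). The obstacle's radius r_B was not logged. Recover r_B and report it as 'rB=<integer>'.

m = 2916
d = (-3, -17);  v_rel = (3, -9),  |v_rel|² = 90
v_rel×d = (3)·(-17) − (-9)·(-3) = -78
since m = R²·90 − (-78)²:  R² = (6084 + 2916) / 90 = 100
R = √100 = 10  ⇒  r_B = 10 − 5 = 5

rB=5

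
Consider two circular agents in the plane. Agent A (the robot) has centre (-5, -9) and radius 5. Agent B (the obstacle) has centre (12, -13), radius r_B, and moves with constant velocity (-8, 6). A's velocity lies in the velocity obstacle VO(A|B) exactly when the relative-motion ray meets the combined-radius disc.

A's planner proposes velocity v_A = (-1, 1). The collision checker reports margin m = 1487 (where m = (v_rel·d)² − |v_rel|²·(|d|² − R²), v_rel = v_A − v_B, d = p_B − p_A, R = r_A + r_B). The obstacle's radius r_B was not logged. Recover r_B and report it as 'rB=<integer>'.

m = 1487
d = (17, -4);  v_rel = (7, -5),  |v_rel|² = 74
v_rel×d = (7)·(-4) − (-5)·(17) = 57
since m = R²·74 − 57²:  R² = (3249 + 1487) / 74 = 64
R = √64 = 8  ⇒  r_B = 8 − 5 = 3

rB=3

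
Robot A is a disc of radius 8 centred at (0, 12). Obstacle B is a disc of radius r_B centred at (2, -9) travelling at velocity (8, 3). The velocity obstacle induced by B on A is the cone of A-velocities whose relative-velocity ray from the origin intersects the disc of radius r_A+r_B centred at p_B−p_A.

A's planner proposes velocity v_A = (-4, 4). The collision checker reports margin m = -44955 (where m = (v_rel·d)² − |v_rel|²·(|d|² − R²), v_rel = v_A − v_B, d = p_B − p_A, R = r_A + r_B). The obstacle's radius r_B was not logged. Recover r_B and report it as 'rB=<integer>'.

m = -44955
d = (2, -21);  v_rel = (-12, 1),  |v_rel|² = 145
v_rel×d = (-12)·(-21) − (1)·(2) = 250
since m = R²·145 − 250²:  R² = (62500 + -44955) / 145 = 121
R = √121 = 11  ⇒  r_B = 11 − 8 = 3

rB=3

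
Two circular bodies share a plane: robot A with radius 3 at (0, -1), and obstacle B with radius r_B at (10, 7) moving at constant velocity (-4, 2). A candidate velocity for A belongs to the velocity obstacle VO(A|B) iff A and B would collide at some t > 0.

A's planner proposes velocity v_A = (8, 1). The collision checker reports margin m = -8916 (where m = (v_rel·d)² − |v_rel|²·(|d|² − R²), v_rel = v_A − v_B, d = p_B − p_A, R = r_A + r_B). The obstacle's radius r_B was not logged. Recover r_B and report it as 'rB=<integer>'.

m = -8916
d = (10, 8);  v_rel = (12, -1),  |v_rel|² = 145
v_rel×d = (12)·(8) − (-1)·(10) = 106
since m = R²·145 − 106²:  R² = (11236 + -8916) / 145 = 16
R = √16 = 4  ⇒  r_B = 4 − 3 = 1

rB=1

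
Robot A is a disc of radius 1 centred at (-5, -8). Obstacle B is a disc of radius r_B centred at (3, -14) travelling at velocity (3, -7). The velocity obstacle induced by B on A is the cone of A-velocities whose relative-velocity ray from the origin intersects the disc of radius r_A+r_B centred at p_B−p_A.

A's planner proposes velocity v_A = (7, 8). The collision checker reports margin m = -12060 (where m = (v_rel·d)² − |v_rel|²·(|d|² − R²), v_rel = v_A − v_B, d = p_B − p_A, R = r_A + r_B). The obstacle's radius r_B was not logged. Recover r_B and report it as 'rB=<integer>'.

m = -12060
d = (8, -6);  v_rel = (4, 15),  |v_rel|² = 241
v_rel×d = (4)·(-6) − (15)·(8) = -144
since m = R²·241 − (-144)²:  R² = (20736 + -12060) / 241 = 36
R = √36 = 6  ⇒  r_B = 6 − 1 = 5

rB=5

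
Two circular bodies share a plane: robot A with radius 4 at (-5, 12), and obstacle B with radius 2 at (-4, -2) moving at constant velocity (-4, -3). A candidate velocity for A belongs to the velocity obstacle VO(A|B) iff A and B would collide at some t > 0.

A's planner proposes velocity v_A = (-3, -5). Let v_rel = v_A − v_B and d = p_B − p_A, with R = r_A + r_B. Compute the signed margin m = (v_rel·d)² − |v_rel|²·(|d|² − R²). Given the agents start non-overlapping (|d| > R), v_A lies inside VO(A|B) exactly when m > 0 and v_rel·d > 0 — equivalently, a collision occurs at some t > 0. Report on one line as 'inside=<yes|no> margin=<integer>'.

d = (1, -14),  |d|² = 197;  R = 4+2 = 6,  c = 197−6² = 161
v_rel = (1, -2),  |v_rel|² = 5;  v_rel·d = (1)·(1) + (-2)·(-14) = 29
5·t² − 58·t + 161 = 0  ⇒  m = 29² − 5·161 = 36
m = 36 > 0,  v_rel·d = 29 > 0  ⇒  inside

inside=yes margin=36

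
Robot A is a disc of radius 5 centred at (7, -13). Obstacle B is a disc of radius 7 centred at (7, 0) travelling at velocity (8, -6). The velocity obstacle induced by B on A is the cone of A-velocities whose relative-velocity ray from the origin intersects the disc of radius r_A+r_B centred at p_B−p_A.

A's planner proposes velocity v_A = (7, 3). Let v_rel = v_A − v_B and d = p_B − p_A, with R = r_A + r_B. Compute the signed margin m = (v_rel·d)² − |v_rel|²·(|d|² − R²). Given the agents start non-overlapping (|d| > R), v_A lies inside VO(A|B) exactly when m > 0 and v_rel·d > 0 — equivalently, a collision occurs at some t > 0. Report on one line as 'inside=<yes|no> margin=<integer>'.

d = (0, 13),  |d|² = 169;  R = 5+7 = 12,  c = 169−12² = 25
v_rel = (-1, 9),  |v_rel|² = 82;  v_rel·d = (-1)·(0) + (9)·(13) = 117
82·t² − 234·t + 25 = 0  ⇒  m = 117² − 82·25 = 11639
m = 11639 > 0,  v_rel·d = 117 > 0  ⇒  inside

inside=yes margin=11639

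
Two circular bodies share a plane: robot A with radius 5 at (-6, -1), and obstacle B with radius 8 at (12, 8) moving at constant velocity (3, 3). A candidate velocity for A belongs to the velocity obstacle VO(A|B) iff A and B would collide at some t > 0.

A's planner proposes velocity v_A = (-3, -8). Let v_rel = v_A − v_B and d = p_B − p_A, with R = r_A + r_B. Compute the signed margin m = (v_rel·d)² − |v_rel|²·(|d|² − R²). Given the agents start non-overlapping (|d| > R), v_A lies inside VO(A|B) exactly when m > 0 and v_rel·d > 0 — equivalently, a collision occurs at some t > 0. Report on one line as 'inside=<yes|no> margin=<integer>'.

d = (18, 9),  |d|² = 405;  R = 5+8 = 13,  c = 405−13² = 236
v_rel = (-6, -11),  |v_rel|² = 157;  v_rel·d = (-6)·(18) + (-11)·(9) = -207
157·t² + 414·t + 236 = 0  ⇒  m = (-207)² − 157·236 = 5797
m = 5797 > 0,  v_rel·d = -207 < 0  ⇒  outside

inside=no margin=5797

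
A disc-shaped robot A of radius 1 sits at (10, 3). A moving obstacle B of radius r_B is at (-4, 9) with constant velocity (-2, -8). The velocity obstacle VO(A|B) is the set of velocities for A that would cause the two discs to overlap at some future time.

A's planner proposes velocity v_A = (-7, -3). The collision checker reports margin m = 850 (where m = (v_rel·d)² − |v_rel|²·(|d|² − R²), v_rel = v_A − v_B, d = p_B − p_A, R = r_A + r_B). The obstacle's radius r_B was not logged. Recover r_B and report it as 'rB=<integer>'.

m = 850
d = (-14, 6);  v_rel = (-5, 5),  |v_rel|² = 50
v_rel×d = (-5)·(6) − (5)·(-14) = 40
since m = R²·50 − 40²:  R² = (1600 + 850) / 50 = 49
R = √49 = 7  ⇒  r_B = 7 − 1 = 6

rB=6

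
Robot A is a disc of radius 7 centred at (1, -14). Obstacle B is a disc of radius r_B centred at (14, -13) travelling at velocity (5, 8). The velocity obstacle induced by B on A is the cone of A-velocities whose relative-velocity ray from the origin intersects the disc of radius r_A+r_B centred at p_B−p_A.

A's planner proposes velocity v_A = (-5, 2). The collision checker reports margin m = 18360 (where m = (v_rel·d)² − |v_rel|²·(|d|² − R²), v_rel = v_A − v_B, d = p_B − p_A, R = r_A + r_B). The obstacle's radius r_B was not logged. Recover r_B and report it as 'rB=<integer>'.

m = 18360
d = (13, 1);  v_rel = (-10, -6),  |v_rel|² = 136
v_rel×d = (-10)·(1) − (-6)·(13) = 68
since m = R²·136 − 68²:  R² = (4624 + 18360) / 136 = 169
R = √169 = 13  ⇒  r_B = 13 − 7 = 6

rB=6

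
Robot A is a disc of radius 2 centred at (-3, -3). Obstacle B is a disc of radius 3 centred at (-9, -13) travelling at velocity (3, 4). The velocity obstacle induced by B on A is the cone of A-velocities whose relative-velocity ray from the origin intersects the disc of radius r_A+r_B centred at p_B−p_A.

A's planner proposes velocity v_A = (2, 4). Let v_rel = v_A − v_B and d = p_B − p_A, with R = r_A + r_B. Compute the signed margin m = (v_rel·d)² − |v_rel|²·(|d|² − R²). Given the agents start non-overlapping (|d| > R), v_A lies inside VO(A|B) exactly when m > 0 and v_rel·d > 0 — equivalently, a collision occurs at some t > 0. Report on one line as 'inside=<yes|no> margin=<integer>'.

d = (-6, -10),  |d|² = 136;  R = 2+3 = 5,  c = 136−5² = 111
v_rel = (-1, 0),  |v_rel|² = 1;  v_rel·d = (-1)·(-6) + (0)·(-10) = 6
1·t² − 12·t + 111 = 0  ⇒  m = 6² − 1·111 = -75
m = -75 < 0,  v_rel·d = 6 > 0  ⇒  outside

inside=no margin=-75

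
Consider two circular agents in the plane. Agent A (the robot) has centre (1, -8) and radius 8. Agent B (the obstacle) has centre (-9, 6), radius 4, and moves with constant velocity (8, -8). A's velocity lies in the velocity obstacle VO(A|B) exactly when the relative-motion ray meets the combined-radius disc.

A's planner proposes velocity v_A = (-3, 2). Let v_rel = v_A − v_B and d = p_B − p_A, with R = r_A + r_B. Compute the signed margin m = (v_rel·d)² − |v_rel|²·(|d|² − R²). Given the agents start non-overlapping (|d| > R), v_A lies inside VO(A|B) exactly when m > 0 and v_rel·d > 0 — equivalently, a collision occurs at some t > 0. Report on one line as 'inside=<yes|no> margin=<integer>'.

d = (-10, 14),  |d|² = 296;  R = 8+4 = 12,  c = 296−12² = 152
v_rel = (-11, 10),  |v_rel|² = 221;  v_rel·d = (-11)·(-10) + (10)·(14) = 250
221·t² − 500·t + 152 = 0  ⇒  m = 250² − 221·152 = 28908
m = 28908 > 0,  v_rel·d = 250 > 0  ⇒  inside

inside=yes margin=28908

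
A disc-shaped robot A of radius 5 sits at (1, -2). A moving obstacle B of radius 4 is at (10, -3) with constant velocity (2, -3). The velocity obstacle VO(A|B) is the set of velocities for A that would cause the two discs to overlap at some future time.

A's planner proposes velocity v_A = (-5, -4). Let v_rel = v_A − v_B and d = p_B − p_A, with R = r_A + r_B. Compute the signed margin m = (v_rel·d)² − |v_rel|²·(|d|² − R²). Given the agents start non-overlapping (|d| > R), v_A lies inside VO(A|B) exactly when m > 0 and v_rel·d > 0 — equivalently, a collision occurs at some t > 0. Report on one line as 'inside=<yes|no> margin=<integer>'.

d = (9, -1),  |d|² = 82;  R = 5+4 = 9,  c = 82−9² = 1
v_rel = (-7, -1),  |v_rel|² = 50;  v_rel·d = (-7)·(9) + (-1)·(-1) = -62
50·t² + 124·t + 1 = 0  ⇒  m = (-62)² − 50·1 = 3794
m = 3794 > 0,  v_rel·d = -62 < 0  ⇒  outside

inside=no margin=3794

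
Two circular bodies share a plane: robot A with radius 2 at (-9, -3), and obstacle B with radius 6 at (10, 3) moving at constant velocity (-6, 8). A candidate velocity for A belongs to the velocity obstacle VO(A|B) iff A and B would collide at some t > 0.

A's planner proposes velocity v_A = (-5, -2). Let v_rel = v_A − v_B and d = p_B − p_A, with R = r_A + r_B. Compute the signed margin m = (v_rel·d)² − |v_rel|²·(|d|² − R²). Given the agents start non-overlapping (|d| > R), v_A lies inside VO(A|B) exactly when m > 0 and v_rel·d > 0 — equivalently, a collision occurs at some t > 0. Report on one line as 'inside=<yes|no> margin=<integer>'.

d = (19, 6),  |d|² = 397;  R = 2+6 = 8,  c = 397−8² = 333
v_rel = (1, -10),  |v_rel|² = 101;  v_rel·d = (1)·(19) + (-10)·(6) = -41
101·t² + 82·t + 333 = 0  ⇒  m = (-41)² − 101·333 = -31952
m = -31952 < 0,  v_rel·d = -41 < 0  ⇒  outside

inside=no margin=-31952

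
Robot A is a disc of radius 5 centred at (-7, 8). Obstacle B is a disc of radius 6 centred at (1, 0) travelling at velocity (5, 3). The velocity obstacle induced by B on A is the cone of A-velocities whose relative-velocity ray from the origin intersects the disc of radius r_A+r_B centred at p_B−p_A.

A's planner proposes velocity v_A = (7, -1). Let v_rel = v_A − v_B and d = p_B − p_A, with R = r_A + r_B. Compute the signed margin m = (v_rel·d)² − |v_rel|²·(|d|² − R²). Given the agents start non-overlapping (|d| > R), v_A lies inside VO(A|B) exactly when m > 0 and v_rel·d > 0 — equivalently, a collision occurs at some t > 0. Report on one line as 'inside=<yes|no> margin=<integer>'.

d = (8, -8),  |d|² = 128;  R = 5+6 = 11,  c = 128−11² = 7
v_rel = (2, -4),  |v_rel|² = 20;  v_rel·d = (2)·(8) + (-4)·(-8) = 48
20·t² − 96·t + 7 = 0  ⇒  m = 48² − 20·7 = 2164
m = 2164 > 0,  v_rel·d = 48 > 0  ⇒  inside

inside=yes margin=2164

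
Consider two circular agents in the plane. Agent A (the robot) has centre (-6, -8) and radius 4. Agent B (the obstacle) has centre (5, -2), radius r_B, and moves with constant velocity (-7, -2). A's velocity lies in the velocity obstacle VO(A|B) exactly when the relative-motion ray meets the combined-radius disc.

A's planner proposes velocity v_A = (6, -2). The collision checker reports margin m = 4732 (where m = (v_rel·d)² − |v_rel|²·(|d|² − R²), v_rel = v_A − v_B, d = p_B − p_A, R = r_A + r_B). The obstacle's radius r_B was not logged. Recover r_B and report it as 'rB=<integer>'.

m = 4732
d = (11, 6);  v_rel = (13, 0),  |v_rel|² = 169
v_rel×d = (13)·(6) − (0)·(11) = 78
since m = R²·169 − 78²:  R² = (6084 + 4732) / 169 = 64
R = √64 = 8  ⇒  r_B = 8 − 4 = 4

rB=4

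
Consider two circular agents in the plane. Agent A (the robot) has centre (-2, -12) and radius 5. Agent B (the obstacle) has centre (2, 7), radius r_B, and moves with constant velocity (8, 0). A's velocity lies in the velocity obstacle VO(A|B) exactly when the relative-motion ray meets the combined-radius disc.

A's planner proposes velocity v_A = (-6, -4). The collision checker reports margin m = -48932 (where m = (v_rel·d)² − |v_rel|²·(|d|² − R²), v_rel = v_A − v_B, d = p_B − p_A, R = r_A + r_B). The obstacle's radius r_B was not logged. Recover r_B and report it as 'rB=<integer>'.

m = -48932
d = (4, 19);  v_rel = (-14, -4),  |v_rel|² = 212
v_rel×d = (-14)·(19) − (-4)·(4) = -250
since m = R²·212 − (-250)²:  R² = (62500 + -48932) / 212 = 64
R = √64 = 8  ⇒  r_B = 8 − 5 = 3

rB=3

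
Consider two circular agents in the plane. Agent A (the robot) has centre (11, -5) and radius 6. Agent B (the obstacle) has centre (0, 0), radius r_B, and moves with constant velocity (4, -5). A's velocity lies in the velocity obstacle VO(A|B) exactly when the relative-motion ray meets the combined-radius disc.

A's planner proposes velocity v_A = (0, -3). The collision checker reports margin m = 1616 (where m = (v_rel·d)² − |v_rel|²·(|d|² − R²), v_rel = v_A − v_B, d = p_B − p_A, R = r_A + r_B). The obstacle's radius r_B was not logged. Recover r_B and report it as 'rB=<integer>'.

m = 1616
d = (-11, 5);  v_rel = (-4, 2),  |v_rel|² = 20
v_rel×d = (-4)·(5) − (2)·(-11) = 2
since m = R²·20 − 2²:  R² = (4 + 1616) / 20 = 81
R = √81 = 9  ⇒  r_B = 9 − 6 = 3

rB=3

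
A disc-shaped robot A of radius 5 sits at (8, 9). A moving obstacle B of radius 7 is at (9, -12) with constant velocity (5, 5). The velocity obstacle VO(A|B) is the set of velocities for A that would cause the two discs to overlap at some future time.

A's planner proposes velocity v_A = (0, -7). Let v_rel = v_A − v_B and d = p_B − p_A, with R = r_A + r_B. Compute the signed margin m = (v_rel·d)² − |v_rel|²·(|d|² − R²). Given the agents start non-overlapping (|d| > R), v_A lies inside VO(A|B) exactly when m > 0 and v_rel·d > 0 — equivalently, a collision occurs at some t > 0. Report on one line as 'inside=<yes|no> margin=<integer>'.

d = (1, -21),  |d|² = 442;  R = 5+7 = 12,  c = 442−12² = 298
v_rel = (-5, -12),  |v_rel|² = 169;  v_rel·d = (-5)·(1) + (-12)·(-21) = 247
169·t² − 494·t + 298 = 0  ⇒  m = 247² − 169·298 = 10647
m = 10647 > 0,  v_rel·d = 247 > 0  ⇒  inside

inside=yes margin=10647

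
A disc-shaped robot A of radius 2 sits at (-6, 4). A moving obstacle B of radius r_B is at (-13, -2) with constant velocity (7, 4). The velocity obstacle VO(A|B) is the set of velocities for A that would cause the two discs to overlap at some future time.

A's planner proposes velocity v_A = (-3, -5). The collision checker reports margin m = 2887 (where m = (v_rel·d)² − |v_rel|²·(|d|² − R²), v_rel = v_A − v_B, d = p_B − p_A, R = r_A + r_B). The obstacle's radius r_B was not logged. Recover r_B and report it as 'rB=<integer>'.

m = 2887
d = (-7, -6);  v_rel = (-10, -9),  |v_rel|² = 181
v_rel×d = (-10)·(-6) − (-9)·(-7) = -3
since m = R²·181 − (-3)²:  R² = (9 + 2887) / 181 = 16
R = √16 = 4  ⇒  r_B = 4 − 2 = 2

rB=2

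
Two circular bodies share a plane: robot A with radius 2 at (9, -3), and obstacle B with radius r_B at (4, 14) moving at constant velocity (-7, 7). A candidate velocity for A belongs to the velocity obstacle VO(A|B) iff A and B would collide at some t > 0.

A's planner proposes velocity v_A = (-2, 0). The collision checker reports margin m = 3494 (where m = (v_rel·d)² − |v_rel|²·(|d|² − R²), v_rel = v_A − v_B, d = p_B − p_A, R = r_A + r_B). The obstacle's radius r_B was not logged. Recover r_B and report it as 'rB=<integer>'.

m = 3494
d = (-5, 17);  v_rel = (5, -7),  |v_rel|² = 74
v_rel×d = (5)·(17) − (-7)·(-5) = 50
since m = R²·74 − 50²:  R² = (2500 + 3494) / 74 = 81
R = √81 = 9  ⇒  r_B = 9 − 2 = 7

rB=7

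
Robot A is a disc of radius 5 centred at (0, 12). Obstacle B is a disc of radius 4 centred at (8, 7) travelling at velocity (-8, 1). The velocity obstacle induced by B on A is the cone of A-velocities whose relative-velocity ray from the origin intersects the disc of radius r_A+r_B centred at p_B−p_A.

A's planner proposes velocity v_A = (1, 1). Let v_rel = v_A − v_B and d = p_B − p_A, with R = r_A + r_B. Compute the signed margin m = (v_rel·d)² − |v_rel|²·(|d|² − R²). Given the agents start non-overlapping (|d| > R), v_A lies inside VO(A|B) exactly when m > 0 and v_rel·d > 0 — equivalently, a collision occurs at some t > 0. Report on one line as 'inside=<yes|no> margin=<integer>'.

d = (8, -5),  |d|² = 89;  R = 5+4 = 9,  c = 89−9² = 8
v_rel = (9, 0),  |v_rel|² = 81;  v_rel·d = (9)·(8) + (0)·(-5) = 72
81·t² − 144·t + 8 = 0  ⇒  m = 72² − 81·8 = 4536
m = 4536 > 0,  v_rel·d = 72 > 0  ⇒  inside

inside=yes margin=4536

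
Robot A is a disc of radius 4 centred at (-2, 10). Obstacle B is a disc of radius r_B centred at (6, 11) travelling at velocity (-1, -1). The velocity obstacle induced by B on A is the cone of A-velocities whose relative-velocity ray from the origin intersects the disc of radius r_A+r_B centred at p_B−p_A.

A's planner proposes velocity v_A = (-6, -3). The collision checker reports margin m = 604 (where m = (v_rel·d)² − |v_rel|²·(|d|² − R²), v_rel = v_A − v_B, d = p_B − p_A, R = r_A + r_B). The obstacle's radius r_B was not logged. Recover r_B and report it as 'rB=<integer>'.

m = 604
d = (8, 1);  v_rel = (-5, -2),  |v_rel|² = 29
v_rel×d = (-5)·(1) − (-2)·(8) = 11
since m = R²·29 − 11²:  R² = (121 + 604) / 29 = 25
R = √25 = 5  ⇒  r_B = 5 − 4 = 1

rB=1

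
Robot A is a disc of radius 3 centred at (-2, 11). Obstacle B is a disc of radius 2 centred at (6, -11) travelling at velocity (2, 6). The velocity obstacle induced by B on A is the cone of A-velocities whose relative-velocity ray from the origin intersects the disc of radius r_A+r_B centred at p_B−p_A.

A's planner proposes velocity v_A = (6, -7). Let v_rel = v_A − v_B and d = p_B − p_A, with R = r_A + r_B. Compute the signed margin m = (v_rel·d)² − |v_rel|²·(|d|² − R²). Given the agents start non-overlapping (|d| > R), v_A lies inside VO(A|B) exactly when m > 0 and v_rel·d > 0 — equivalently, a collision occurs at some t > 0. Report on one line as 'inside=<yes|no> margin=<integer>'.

d = (8, -22),  |d|² = 548;  R = 3+2 = 5,  c = 548−5² = 523
v_rel = (4, -13),  |v_rel|² = 185;  v_rel·d = (4)·(8) + (-13)·(-22) = 318
185·t² − 636·t + 523 = 0  ⇒  m = 318² − 185·523 = 4369
m = 4369 > 0,  v_rel·d = 318 > 0  ⇒  inside

inside=yes margin=4369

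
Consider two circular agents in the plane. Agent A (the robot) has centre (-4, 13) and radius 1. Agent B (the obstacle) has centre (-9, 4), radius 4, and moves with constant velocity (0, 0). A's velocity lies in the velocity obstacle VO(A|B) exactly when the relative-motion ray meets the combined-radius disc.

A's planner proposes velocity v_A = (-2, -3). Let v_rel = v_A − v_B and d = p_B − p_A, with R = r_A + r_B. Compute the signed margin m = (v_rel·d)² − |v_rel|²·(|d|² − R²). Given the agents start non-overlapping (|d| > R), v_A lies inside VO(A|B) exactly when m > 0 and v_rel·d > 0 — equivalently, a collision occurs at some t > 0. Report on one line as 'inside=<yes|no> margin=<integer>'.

d = (-5, -9),  |d|² = 106;  R = 1+4 = 5,  c = 106−5² = 81
v_rel = (-2, -3),  |v_rel|² = 13;  v_rel·d = (-2)·(-5) + (-3)·(-9) = 37
13·t² − 74·t + 81 = 0  ⇒  m = 37² − 13·81 = 316
m = 316 > 0,  v_rel·d = 37 > 0  ⇒  inside

inside=yes margin=316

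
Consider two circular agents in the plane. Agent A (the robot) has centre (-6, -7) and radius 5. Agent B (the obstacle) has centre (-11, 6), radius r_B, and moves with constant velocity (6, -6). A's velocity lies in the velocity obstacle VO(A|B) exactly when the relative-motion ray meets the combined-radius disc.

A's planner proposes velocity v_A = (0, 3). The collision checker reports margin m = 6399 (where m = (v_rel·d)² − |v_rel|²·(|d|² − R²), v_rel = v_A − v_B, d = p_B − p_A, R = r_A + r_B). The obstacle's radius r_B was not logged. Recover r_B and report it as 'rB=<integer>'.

m = 6399
d = (-5, 13);  v_rel = (-6, 9),  |v_rel|² = 117
v_rel×d = (-6)·(13) − (9)·(-5) = -33
since m = R²·117 − (-33)²:  R² = (1089 + 6399) / 117 = 64
R = √64 = 8  ⇒  r_B = 8 − 5 = 3

rB=3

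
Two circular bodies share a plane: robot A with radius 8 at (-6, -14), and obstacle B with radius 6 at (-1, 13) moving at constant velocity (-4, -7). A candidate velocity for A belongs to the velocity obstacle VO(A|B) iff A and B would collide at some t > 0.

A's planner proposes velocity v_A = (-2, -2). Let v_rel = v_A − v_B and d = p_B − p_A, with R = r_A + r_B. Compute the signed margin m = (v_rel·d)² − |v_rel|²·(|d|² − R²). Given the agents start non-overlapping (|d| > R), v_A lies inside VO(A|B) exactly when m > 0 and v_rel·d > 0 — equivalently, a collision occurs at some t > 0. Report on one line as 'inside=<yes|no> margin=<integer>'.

d = (5, 27),  |d|² = 754;  R = 8+6 = 14,  c = 754−14² = 558
v_rel = (2, 5),  |v_rel|² = 29;  v_rel·d = (2)·(5) + (5)·(27) = 145
29·t² − 290·t + 558 = 0  ⇒  m = 145² − 29·558 = 4843
m = 4843 > 0,  v_rel·d = 145 > 0  ⇒  inside

inside=yes margin=4843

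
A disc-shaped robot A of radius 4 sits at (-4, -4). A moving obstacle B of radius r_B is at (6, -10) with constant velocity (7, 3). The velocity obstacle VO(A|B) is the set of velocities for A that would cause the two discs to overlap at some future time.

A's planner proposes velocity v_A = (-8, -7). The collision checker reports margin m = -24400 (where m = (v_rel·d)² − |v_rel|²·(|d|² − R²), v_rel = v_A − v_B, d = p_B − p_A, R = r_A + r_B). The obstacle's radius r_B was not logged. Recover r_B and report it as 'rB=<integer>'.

m = -24400
d = (10, -6);  v_rel = (-15, -10),  |v_rel|² = 325
v_rel×d = (-15)·(-6) − (-10)·(10) = 190
since m = R²·325 − 190²:  R² = (36100 + -24400) / 325 = 36
R = √36 = 6  ⇒  r_B = 6 − 4 = 2

rB=2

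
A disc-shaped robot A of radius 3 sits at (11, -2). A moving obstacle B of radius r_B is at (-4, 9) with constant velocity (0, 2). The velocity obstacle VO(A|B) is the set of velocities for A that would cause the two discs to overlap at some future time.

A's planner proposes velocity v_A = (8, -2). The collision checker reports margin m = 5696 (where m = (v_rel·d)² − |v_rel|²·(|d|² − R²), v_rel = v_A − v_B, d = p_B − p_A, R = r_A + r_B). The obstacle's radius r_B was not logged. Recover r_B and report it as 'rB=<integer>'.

m = 5696
d = (-15, 11);  v_rel = (8, -4),  |v_rel|² = 80
v_rel×d = (8)·(11) − (-4)·(-15) = 28
since m = R²·80 − 28²:  R² = (784 + 5696) / 80 = 81
R = √81 = 9  ⇒  r_B = 9 − 3 = 6

rB=6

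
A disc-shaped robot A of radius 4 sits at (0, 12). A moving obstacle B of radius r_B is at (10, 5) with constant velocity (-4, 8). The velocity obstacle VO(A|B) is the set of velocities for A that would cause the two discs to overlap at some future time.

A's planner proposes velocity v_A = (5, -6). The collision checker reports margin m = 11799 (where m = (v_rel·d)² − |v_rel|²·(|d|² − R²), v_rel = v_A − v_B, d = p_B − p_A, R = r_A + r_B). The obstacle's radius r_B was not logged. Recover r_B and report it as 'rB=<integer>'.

m = 11799
d = (10, -7);  v_rel = (9, -14),  |v_rel|² = 277
v_rel×d = (9)·(-7) − (-14)·(10) = 77
since m = R²·277 − 77²:  R² = (5929 + 11799) / 277 = 64
R = √64 = 8  ⇒  r_B = 8 − 4 = 4

rB=4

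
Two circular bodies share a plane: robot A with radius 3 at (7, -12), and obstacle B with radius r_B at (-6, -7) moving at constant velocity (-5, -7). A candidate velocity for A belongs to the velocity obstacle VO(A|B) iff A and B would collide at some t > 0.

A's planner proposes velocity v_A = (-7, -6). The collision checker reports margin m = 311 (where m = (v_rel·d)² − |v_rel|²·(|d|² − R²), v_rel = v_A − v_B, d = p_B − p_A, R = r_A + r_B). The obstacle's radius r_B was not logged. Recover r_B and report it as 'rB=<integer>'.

m = 311
d = (-13, 5);  v_rel = (-2, 1),  |v_rel|² = 5
v_rel×d = (-2)·(5) − (1)·(-13) = 3
since m = R²·5 − 3²:  R² = (9 + 311) / 5 = 64
R = √64 = 8  ⇒  r_B = 8 − 3 = 5

rB=5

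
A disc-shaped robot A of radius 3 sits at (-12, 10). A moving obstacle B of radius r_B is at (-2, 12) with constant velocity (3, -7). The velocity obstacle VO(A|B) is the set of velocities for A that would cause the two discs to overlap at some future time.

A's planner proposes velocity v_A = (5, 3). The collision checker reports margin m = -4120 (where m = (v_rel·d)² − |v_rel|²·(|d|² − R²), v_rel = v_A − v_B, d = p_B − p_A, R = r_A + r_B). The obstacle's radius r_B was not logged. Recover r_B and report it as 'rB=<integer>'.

m = -4120
d = (10, 2);  v_rel = (2, 10),  |v_rel|² = 104
v_rel×d = (2)·(2) − (10)·(10) = -96
since m = R²·104 − (-96)²:  R² = (9216 + -4120) / 104 = 49
R = √49 = 7  ⇒  r_B = 7 − 3 = 4

rB=4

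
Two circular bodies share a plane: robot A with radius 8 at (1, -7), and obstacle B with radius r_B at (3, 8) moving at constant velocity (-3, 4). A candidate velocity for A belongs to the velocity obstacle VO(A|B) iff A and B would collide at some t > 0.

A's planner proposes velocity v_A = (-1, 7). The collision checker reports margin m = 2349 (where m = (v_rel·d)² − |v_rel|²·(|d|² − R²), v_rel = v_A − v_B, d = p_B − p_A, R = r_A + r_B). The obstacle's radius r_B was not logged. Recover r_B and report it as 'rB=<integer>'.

m = 2349
d = (2, 15);  v_rel = (2, 3),  |v_rel|² = 13
v_rel×d = (2)·(15) − (3)·(2) = 24
since m = R²·13 − 24²:  R² = (576 + 2349) / 13 = 225
R = √225 = 15  ⇒  r_B = 15 − 8 = 7

rB=7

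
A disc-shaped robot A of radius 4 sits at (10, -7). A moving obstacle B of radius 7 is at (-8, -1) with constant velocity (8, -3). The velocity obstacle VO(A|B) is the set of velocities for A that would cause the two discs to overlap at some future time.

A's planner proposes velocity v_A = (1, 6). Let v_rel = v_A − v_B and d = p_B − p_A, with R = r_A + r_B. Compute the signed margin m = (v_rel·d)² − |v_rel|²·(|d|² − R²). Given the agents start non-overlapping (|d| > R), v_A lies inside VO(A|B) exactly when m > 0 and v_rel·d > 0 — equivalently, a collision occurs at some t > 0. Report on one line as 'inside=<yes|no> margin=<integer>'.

d = (-18, 6),  |d|² = 360;  R = 4+7 = 11,  c = 360−11² = 239
v_rel = (-7, 9),  |v_rel|² = 130;  v_rel·d = (-7)·(-18) + (9)·(6) = 180
130·t² − 360·t + 239 = 0  ⇒  m = 180² − 130·239 = 1330
m = 1330 > 0,  v_rel·d = 180 > 0  ⇒  inside

inside=yes margin=1330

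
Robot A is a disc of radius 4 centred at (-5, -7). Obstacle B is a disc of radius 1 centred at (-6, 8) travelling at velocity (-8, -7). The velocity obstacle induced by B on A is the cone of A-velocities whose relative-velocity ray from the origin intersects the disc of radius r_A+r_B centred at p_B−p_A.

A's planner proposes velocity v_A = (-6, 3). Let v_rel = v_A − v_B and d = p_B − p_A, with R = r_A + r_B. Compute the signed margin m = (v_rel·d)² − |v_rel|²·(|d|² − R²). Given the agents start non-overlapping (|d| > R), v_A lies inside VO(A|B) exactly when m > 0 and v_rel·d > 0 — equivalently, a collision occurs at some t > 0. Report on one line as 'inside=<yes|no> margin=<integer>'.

d = (-1, 15),  |d|² = 226;  R = 4+1 = 5,  c = 226−5² = 201
v_rel = (2, 10),  |v_rel|² = 104;  v_rel·d = (2)·(-1) + (10)·(15) = 148
104·t² − 296·t + 201 = 0  ⇒  m = 148² − 104·201 = 1000
m = 1000 > 0,  v_rel·d = 148 > 0  ⇒  inside

inside=yes margin=1000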